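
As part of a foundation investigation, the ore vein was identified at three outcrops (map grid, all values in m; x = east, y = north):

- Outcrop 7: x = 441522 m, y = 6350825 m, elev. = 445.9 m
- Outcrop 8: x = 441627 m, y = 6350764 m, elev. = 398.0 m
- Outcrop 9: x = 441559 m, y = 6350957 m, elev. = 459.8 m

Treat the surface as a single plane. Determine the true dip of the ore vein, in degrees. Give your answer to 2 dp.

21.53°

Two edge vectors: Outcrop 7→Outcrop 8 = (105, -61, -47.9), Outcrop 7→Outcrop 9 = (37, 132, 13.9).
Normal n = (Outcrop 7→Outcrop 8) × (Outcrop 7→Outcrop 9) = (5474.9, -3231.8, 16117).
So ∂z/∂x = −n_x/n_z = −0.33970 and ∂z/∂y = −n_y/n_z = 0.20052.
Gradient magnitude |∇z| = √(a² + b²) = √(0.11539 + 0.04021) = 0.39447.
True dip = arctan(0.39447) = 21.53°, dipping toward ESE (azimuth ≈ 121°).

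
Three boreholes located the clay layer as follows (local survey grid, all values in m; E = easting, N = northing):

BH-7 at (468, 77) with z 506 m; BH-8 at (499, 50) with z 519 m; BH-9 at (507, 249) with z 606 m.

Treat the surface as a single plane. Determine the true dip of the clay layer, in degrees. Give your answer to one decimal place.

41.1°

Two edge vectors: BH-7→BH-8 = (31, -27, 13), BH-7→BH-9 = (39, 172, 100).
Normal n = (BH-7→BH-8) × (BH-7→BH-9) = (-4936, -2593, 6385).
So ∂z/∂E = −n_x/n_z = 0.77306 and ∂z/∂N = −n_y/n_z = 0.40611.
Gradient magnitude |∇z| = √(a² + b²) = √(0.59762 + 0.16492) = 0.87324.
True dip = arctan(0.87324) = 41.1°, dipping toward WSW (azimuth ≈ 242°).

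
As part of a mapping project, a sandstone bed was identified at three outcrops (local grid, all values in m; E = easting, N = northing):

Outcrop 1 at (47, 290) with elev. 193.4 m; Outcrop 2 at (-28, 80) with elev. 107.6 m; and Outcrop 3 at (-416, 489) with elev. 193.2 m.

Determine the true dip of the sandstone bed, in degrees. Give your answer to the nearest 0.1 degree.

Two edge vectors: Outcrop 1→Outcrop 2 = (-75, -210, -85.8), Outcrop 1→Outcrop 3 = (-463, 199, -0.2).
Normal n = (Outcrop 1→Outcrop 2) × (Outcrop 1→Outcrop 3) = (17116.2, 39710.4, -112155).
So ∂z/∂E = −n_x/n_z = 0.15261 and ∂z/∂N = −n_y/n_z = 0.35407.
Gradient magnitude |∇z| = √(a² + b²) = √(0.02329 + 0.12536) = 0.38556.
True dip = arctan(0.38556) = 21.1°, dipping toward SSW (azimuth ≈ 203°).

21.1°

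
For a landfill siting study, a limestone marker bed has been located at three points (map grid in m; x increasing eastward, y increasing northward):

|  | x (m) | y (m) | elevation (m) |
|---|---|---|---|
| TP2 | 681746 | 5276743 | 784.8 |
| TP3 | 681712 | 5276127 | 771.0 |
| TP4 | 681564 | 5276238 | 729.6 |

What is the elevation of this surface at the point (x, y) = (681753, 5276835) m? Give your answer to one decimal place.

787.4 m

Two edge vectors: TP2→TP3 = (-34, -616, -13.8), TP2→TP4 = (-182, -505, -55.2).
Normal n = (TP2→TP3) × (TP2→TP4) = (27034.2, 634.8, -94942).
So ∂z/∂x = −n_x/n_z = 0.284744370 and ∂z/∂y = −n_y/n_z = 0.006686187.
Intercept c from TP2: 784.8 − 194123.34 − 35281.29 = −228619.83.
At (681753, 5276835): z = 194125.3 + 35281.9 − 228619.83 = 787.4 m.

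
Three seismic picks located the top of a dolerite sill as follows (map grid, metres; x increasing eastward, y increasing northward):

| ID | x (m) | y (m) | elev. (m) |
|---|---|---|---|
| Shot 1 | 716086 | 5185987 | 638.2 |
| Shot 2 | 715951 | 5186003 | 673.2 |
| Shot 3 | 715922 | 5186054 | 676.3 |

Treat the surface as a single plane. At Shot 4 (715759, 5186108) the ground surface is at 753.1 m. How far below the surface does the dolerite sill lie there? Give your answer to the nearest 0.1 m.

Two edge vectors: Shot 1→Shot 2 = (-135, 16, 35), Shot 1→Shot 3 = (-164, 67, 38.1).
Normal n = (Shot 1→Shot 2) × (Shot 1→Shot 3) = (-1735.4, -596.5, -6421).
So ∂z/∂x = −n_x/n_z = −0.270269428 and ∂z/∂y = −n_y/n_z = −0.092898302.
Intercept c from Shot 1: 638.2 + 193536.15 + 481769.39 = 675943.74.
At (715759, 5186108): z_contact = −193447.78 − 481780.63 + 675943.74 = 715.34 m.
Depth below ground = 753.1 − 715.34 = 37.8 m.

37.8 m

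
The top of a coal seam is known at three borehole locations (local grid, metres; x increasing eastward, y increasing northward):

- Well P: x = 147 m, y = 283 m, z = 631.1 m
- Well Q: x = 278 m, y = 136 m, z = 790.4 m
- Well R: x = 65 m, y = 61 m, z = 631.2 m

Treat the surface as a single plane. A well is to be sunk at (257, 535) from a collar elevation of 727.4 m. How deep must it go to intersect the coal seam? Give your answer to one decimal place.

81.9 m

Two edge vectors: Well P→Well Q = (131, -147, 159.3), Well P→Well R = (-82, -222, 0.1).
Normal n = (Well P→Well Q) × (Well P→Well R) = (35349.9, -13075.7, -41136).
So ∂z/∂x = −n_x/n_z = 0.85934 and ∂z/∂y = −n_y/n_z = −0.31787.
Intercept c from Well P: 631.1 − 126.32 + 89.96 = 594.73.
At (257, 535): z_contact = 220.85 − 170.06 + 594.73 = 645.53 m.
Depth below ground = 727.4 − 645.53 = 81.9 m.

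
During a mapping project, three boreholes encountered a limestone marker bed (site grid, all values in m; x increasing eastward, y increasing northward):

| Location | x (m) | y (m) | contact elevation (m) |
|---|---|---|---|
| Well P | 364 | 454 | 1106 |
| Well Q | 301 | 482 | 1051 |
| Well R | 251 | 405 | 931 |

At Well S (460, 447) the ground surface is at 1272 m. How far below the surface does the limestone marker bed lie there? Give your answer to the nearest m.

55 m

Two edge vectors: Well P→Well Q = (-63, 28, -55), Well P→Well R = (-113, -49, -175).
Normal n = (Well P→Well Q) × (Well P→Well R) = (-7595, -4810, 6251).
So ∂z/∂x = −n_x/n_z = 1.21501 and ∂z/∂y = −n_y/n_z = 0.76948.
Intercept c from Well P: 1106 − 442.26 − 349.34 = 314.40.
At (460, 447): z_contact = 558.9 + 344.0 + 314.40 = 1217.3 m.
Depth below ground = 1272 − 1217.3 = 55 m.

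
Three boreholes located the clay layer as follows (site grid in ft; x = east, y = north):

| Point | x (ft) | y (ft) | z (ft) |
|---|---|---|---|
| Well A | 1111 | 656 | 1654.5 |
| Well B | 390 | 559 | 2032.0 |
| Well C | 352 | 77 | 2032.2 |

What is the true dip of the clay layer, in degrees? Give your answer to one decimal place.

28.0°

Two edge vectors: Well A→Well B = (-721, -97, 377.5), Well A→Well C = (-759, -579, 377.7).
Normal n = (Well A→Well B) × (Well A→Well C) = (181935.6, -14200.8, 343836).
So ∂z/∂x = −n_x/n_z = −0.52913 and ∂z/∂y = −n_y/n_z = 0.04130.
Gradient magnitude |∇z| = √(a² + b²) = √(0.27998 + 0.00171) = 0.53074.
True dip = arctan(0.53074) = 28.0°, dipping toward E (azimuth ≈ 094°).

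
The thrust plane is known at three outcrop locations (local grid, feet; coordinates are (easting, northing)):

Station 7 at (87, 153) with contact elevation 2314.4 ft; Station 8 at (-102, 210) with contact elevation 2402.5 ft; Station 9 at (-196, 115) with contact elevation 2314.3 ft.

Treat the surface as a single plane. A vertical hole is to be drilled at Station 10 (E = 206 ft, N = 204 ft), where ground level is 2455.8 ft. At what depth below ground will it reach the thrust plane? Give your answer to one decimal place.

Let the plane be z = a·E + b·N + c.
Station 8−Station 7: −189a + 57b = 88.1;  Station 9−Station 7: −283a − 38b = −0.1.
Solving gives a = −0.14336, b = 1.07027.
Then c = 2314.4 − a·87 − b·153 = 2163.12.
At (206, 204): z_contact = −29.53 + 218.34 + 2163.12 = 2351.92 ft.
Depth below ground = 2455.8 − 2351.92 = 103.9 ft.

103.9 ft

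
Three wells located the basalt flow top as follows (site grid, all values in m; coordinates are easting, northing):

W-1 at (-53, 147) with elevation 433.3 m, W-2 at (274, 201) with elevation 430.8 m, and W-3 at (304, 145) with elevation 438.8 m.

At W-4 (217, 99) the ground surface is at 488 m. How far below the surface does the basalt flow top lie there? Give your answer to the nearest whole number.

44 m

Let the plane be z = a·easting + b·northing + c.
W-2−W-1: 327a + 54b = −2.5;  W-3−W-1: 357a − 2b = 5.5.
Solving gives a = 0.01465, b = −0.13501.
Then c = 433.3 − a·-53 − b·147 = 453.92.
At (217, 99): z_contact = 3.2 − 13.4 + 453.92 = 443.7 m.
Depth below ground = 488 − 443.7 = 44 m.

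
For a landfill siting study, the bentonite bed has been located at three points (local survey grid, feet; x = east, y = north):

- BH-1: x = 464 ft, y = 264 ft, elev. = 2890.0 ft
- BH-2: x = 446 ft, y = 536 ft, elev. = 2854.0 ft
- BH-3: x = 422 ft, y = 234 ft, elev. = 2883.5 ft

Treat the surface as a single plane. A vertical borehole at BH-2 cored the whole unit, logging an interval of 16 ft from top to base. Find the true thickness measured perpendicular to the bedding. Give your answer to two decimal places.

15.47 ft

Let the plane be z = a·x + b·y + c.
BH-2−BH-1: −18a + 272b = −36;  BH-3−BH-1: −42a − 30b = −6.5.
Solving gives a = 0.23805, b = −0.11660.
|∇z| = √(a²+b²) = 0.26507, so dip δ = arctan(0.26507) = 14.85°.
True thickness = vertical thickness × cos δ = 16 × cos 14.85° = 15.47 ft.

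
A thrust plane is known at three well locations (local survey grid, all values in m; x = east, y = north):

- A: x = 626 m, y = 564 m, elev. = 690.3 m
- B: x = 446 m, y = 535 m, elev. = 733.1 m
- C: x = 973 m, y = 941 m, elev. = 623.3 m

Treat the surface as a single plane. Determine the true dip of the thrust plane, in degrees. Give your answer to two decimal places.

Two edge vectors: A→B = (-180, -29, 42.8), A→C = (347, 377, -67).
Normal n = (A→B) × (A→C) = (-14192.6, 2791.6, -57797).
So ∂z/∂x = −n_x/n_z = −0.24556 and ∂z/∂y = −n_y/n_z = 0.04830.
Gradient magnitude |∇z| = √(a² + b²) = √(0.06030 + 0.00233) = 0.25026.
True dip = arctan(0.25026) = 14.05°, dipping toward E (azimuth ≈ 101°).

14.05°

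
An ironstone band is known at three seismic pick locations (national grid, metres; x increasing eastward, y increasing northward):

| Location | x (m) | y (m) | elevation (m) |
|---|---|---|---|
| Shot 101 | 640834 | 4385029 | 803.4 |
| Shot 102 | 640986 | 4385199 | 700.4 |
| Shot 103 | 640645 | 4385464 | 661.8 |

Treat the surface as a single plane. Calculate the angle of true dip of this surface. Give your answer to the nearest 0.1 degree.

25.1°

Two edge vectors: Shot 101→Shot 102 = (152, 170, -103), Shot 101→Shot 103 = (-189, 435, -141.6).
Normal n = (Shot 101→Shot 102) × (Shot 101→Shot 103) = (20733, 40990.2, 98250).
So ∂z/∂x = −n_x/n_z = −0.21102 and ∂z/∂y = −n_y/n_z = −0.41720.
Gradient magnitude |∇z| = √(a² + b²) = √(0.04453 + 0.17406) = 0.46754.
True dip = arctan(0.46754) = 25.1°, dipping toward NNE (azimuth ≈ 027°).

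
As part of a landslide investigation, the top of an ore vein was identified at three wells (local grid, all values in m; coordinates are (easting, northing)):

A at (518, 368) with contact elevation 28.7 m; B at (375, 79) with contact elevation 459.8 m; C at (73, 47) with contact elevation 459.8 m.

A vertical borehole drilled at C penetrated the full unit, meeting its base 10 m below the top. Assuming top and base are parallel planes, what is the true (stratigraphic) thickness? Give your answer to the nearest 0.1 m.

5.3 m

Let the plane be z = a·E + b·N + c.
B−A: −143a − 289b = 431.1;  C−A: −445a − 321b = 431.1.
Solving gives a = 0.16681, b = −1.57423.
|∇z| = √(a²+b²) = 1.58305, so dip δ = arctan(1.58305) = 57.72°.
True thickness = vertical thickness × cos δ = 10 × cos 57.72° = 5.3 m.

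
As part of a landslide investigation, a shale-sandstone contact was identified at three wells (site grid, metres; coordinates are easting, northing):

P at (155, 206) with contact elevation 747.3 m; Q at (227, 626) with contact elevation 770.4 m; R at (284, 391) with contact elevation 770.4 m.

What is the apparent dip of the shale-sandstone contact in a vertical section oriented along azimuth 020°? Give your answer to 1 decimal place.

4.3°

Let the plane be z = a·easting + b·northing + c.
Q−P: 72a + 420b = 23.1;  R−P: 129a + 185b = 23.1.
Solving gives a = 0.13286, b = 0.03222.
Unit vector along 020° is (sin 20°, cos 20°) = (0.3420, 0.9397).
Slope in that direction = a·(0.3420) + b·(0.9397) = 0.07572.
Apparent dip = arctan|0.07572| = 4.3° (true dip is 7.8°, so apparent ≤ true as expected).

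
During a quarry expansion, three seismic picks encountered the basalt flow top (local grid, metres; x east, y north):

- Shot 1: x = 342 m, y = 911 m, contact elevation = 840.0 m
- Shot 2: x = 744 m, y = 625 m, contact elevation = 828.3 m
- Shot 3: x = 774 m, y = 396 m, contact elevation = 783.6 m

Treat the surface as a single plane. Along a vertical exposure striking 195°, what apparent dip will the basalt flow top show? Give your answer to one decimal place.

13.2°

Let the plane be z = a·x + b·y + c.
Shot 2−Shot 1: 402a − 286b = −11.7;  Shot 3−Shot 1: 432a − 515b = −56.4.
Solving gives a = 0.12105, b = 0.21105.
Unit vector along 195° is (sin 195°, cos 195°) = (-0.2588, -0.9659).
Slope in that direction = a·(-0.2588) + b·(-0.9659) = −0.23519.
Apparent dip = arctan|0.23519| = 13.2° (true dip is 13.7°, so apparent ≤ true as expected).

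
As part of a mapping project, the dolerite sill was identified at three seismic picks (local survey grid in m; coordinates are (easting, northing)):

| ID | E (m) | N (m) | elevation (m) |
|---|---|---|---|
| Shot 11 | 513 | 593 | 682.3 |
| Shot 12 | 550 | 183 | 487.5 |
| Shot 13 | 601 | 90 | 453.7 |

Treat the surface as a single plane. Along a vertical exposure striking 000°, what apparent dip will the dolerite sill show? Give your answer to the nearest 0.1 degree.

26.4°

Two edge vectors: Shot 11→Shot 12 = (37, -410, -194.8), Shot 11→Shot 13 = (88, -503, -228.6).
Normal n = (Shot 11→Shot 12) × (Shot 11→Shot 13) = (-4258.4, -8684.2, 17469).
So ∂z/∂E = −n_x/n_z = 0.24377 and ∂z/∂N = −n_y/n_z = 0.49712.
Unit vector along 000° is (sin 0°, cos 0°) = (0.0000, 1.0000).
Slope in that direction = a·(0.0000) + b·(1.0000) = 0.49712.
Apparent dip = arctan|0.49712| = 26.4° (true dip is 29.0°, so apparent ≤ true as expected).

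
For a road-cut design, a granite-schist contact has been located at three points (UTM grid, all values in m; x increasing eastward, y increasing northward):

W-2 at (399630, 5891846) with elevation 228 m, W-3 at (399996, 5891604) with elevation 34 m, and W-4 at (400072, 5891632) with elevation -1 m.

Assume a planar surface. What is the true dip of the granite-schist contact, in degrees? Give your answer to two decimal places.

Two edge vectors: W-2→W-3 = (366, -242, -194), W-2→W-4 = (442, -214, -229).
Normal n = (W-2→W-3) × (W-2→W-4) = (13902, -1934, 28640).
So ∂z/∂x = −n_x/n_z = −0.48541 and ∂z/∂y = −n_y/n_z = 0.06753.
Gradient magnitude |∇z| = √(a² + b²) = √(0.23562 + 0.00456) = 0.49008.
True dip = arctan(0.49008) = 26.11°, dipping toward E (azimuth ≈ 098°).

26.11°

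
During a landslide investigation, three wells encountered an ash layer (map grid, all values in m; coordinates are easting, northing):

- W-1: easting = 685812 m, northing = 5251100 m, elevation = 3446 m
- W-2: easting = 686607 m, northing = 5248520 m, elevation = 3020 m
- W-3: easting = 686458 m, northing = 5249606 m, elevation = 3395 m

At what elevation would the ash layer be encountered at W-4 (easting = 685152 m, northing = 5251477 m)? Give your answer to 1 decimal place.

2935.0 m

Let the plane be z = a·easting + b·northing + c.
W-2−W-1: 795a − 2580b = −426;  W-3−W-1: 646a − 1494b = −51.
Solving gives a = 1.054105857, b = 0.489927967.
Then c = 3446 − a·685812 − b·5251100 = −3292133.20.
At (685152, 5251477): z = 722222.7 + 2572845.5 − 3292133.20 = 2935.0 m.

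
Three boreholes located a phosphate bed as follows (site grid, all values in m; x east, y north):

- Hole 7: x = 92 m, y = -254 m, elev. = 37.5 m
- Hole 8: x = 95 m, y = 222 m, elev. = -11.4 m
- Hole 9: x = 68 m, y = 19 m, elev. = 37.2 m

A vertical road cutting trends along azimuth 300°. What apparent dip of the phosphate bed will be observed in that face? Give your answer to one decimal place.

41.5°

Let the plane be z = a·x + b·y + c.
Hole 8−Hole 7: 3a + 476b = −48.9;  Hole 9−Hole 7: −24a + 273b = −0.3.
Solving gives a = −1.07873, b = −0.09593.
Unit vector along 300° is (sin 300°, cos 300°) = (-0.8660, 0.5000).
Slope in that direction = a·(-0.8660) + b·(0.5000) = 0.88624.
Apparent dip = arctan|0.88624| = 41.5° (true dip is 47.3°, so apparent ≤ true as expected).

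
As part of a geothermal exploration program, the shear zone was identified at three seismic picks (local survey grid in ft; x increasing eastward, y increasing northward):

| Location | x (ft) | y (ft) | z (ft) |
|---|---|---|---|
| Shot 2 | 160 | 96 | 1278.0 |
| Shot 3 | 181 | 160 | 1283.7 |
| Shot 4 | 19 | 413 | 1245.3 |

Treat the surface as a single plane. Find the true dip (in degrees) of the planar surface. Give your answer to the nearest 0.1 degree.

14.0°

Let the plane be z = a·x + b·y + c.
Shot 3−Shot 2: 21a + 64b = 5.7;  Shot 4−Shot 2: −141a + 317b = −32.7.
Solving gives a = 0.24869, b = 0.00746.
Gradient magnitude |∇z| = √(a² + b²) = √(0.06185 + 0.00006) = 0.24880.
True dip = arctan(0.24880) = 14.0°, dipping toward W (azimuth ≈ 268°).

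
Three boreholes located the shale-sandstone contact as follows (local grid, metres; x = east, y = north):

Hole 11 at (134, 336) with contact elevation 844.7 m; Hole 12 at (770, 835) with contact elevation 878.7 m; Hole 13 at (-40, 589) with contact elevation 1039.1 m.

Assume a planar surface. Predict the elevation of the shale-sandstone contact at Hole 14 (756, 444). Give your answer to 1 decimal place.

Let the plane be z = a·x + b·y + c.
Hole 12−Hole 11: 636a + 499b = 34;  Hole 13−Hole 11: −174a + 253b = 194.4.
Solving gives a = −0.35685, b = 0.52296.
Then c = 844.7 − a·134 − b·336 = 716.80.
At (756, 444): z = −269.8 + 232.2 + 716.80 = 679.2 m.

679.2 m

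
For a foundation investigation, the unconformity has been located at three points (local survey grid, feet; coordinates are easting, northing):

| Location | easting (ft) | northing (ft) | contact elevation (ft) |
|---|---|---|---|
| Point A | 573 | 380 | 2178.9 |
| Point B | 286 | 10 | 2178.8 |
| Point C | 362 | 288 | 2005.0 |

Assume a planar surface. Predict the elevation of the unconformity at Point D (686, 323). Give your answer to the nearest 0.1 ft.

Two edge vectors: Point A→Point B = (-287, -370, -0.1), Point A→Point C = (-211, -92, -173.9).
Normal n = (Point A→Point B) × (Point A→Point C) = (64333.8, -49888.2, -51666).
So ∂z/∂easting = −n_x/n_z = 1.24519 and ∂z/∂northing = −n_y/n_z = −0.96559.
Intercept c from Point A: 2178.9 − 713.49 + 366.92 = 1832.33.
At (686, 323): z = 854.2 − 311.9 + 1832.33 = 2374.6 ft.

2374.6 ft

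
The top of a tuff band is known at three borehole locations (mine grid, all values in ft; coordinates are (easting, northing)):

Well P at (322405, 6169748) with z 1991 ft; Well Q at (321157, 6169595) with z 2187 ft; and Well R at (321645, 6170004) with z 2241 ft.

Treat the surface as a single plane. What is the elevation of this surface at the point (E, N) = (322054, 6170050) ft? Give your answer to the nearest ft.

Let the plane be z = a·E + b·N + c.
Well Q−Well P: −1248a − 153b = 196;  Well R−Well P: −760a + 256b = 250.
Solving gives a = −0.20291990, b = 0.37414404.
Then c = 1991 − a·322405 − b·6169748 = −2240961.05.
At (322054, 6170050): z = −65351.2 + 2308487.4 − 2240961.05 = 2175.2 ft.

2175 ft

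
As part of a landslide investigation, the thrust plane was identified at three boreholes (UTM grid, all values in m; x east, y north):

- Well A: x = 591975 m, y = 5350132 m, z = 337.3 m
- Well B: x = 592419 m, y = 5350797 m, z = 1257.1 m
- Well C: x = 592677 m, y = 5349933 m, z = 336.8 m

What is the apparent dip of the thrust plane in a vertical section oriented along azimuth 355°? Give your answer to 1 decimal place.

48.5°

Two edge vectors: Well A→Well B = (444, 665, 919.8), Well A→Well C = (702, -199, -0.5).
Normal n = (Well A→Well B) × (Well A→Well C) = (182707.7, 645921.6, -555186).
So ∂z/∂x = −n_x/n_z = 0.32909 and ∂z/∂y = −n_y/n_z = 1.16343.
Unit vector along 355° is (sin 355°, cos 355°) = (-0.0872, 0.9962).
Slope in that direction = a·(-0.0872) + b·(0.9962) = 1.13032.
Apparent dip = arctan|1.13032| = 48.5° (true dip is 50.4°, so apparent ≤ true as expected).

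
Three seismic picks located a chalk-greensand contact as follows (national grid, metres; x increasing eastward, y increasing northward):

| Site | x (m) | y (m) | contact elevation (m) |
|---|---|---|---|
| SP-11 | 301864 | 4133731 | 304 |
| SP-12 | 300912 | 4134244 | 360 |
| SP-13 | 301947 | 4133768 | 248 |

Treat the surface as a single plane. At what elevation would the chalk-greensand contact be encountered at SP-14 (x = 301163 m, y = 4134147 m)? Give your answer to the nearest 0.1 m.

Let the plane be z = a·x + b·y + c.
SP-12−SP-11: −952a + 513b = 56;  SP-13−SP-11: 83a + 37b = −56.
Solving gives a = −0.395871624, b = −0.625477167.
Then c = 304 − a·301864 − b·4133731 = 2705357.75.
At (301163, 4134147): z = −119221.9 − 2585814.6 + 2705357.75 = 321.3 m.

321.3 m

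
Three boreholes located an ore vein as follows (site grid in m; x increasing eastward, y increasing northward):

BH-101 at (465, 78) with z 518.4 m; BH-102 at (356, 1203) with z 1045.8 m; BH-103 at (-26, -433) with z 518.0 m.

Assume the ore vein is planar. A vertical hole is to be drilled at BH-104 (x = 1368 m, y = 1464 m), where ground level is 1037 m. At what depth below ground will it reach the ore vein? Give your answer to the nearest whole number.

Two edge vectors: BH-101→BH-102 = (-109, 1125, 527.4), BH-101→BH-103 = (-491, -511, -0.4).
Normal n = (BH-101→BH-102) × (BH-101→BH-103) = (269051.4, -258997, 608074).
So ∂z/∂x = −n_x/n_z = −0.44246 and ∂z/∂y = −n_y/n_z = 0.42593.
Intercept c from BH-101: 518.4 + 205.75 − 33.22 = 690.92.
At (1368, 1464): z_contact = −605.3 + 623.6 + 690.92 = 709.2 m.
Depth below ground = 1037 − 709.2 = 328 m.

328 m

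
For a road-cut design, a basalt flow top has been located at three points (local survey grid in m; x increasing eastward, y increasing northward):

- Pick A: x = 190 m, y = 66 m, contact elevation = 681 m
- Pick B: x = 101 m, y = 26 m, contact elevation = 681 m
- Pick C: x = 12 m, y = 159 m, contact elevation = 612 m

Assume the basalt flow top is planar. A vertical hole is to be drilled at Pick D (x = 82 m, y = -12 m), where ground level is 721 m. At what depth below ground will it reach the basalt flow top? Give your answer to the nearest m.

Let the plane be z = a·x + b·y + c.
Pick B−Pick A: −89a − 40b = 0;  Pick C−Pick A: −178a + 93b = −69.
Solving gives a = 0.17926, b = −0.39884.
Then c = 681 − a·190 − b·66 = 673.27.
At (82, -12): z_contact = 14.7 + 4.8 + 673.27 = 692.8 m.
Depth below ground = 721 − 692.8 = 28 m.

28 m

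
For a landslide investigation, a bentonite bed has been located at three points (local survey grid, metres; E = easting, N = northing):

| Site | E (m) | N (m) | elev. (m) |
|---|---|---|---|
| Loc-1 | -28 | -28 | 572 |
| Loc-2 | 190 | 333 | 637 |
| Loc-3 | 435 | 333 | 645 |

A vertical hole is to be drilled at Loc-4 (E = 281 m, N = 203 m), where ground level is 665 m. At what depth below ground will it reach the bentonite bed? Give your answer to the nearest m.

46 m

Let the plane be z = a·E + b·N + c.
Loc-2−Loc-1: 218a + 361b = 65;  Loc-3−Loc-1: 463a + 361b = 73.
Solving gives a = 0.03265, b = 0.16034.
Then c = 572 − a·-28 − b·-28 = 577.40.
At (281, 203): z_contact = 9.2 + 32.5 + 577.40 = 619.1 m.
Depth below ground = 665 − 619.1 = 46 m.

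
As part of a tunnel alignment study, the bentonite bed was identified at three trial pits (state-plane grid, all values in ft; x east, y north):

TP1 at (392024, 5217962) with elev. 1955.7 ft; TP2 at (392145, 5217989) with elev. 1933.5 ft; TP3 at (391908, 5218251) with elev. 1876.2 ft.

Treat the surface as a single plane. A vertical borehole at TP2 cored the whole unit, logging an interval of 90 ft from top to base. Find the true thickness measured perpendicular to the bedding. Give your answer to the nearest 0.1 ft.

Let the plane be z = a·x + b·y + c.
TP2−TP1: 121a + 27b = −22.2;  TP3−TP1: −116a + 289b = −79.5.
Solving gives a = −0.11205, b = −0.32006.
|∇z| = √(a²+b²) = 0.33911, so dip δ = arctan(0.33911) = 18.73°.
True thickness = vertical thickness × cos δ = 90 × cos 18.73° = 85.2 ft.

85.2 ft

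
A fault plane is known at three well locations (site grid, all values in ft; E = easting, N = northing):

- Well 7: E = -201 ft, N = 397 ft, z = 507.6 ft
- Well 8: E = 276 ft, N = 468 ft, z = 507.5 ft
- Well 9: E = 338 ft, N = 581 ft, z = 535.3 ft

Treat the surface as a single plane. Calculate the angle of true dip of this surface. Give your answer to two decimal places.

15.16°

Let the plane be z = a·E + b·N + c.
Well 8−Well 7: 477a + 71b = −0.1;  Well 9−Well 7: 539a + 184b = 27.7.
Solving gives a = −0.04010, b = 0.26802.
Gradient magnitude |∇z| = √(a² + b²) = √(0.00161 + 0.07184) = 0.27101.
True dip = arctan(0.27101) = 15.16°, dipping toward S (azimuth ≈ 171°).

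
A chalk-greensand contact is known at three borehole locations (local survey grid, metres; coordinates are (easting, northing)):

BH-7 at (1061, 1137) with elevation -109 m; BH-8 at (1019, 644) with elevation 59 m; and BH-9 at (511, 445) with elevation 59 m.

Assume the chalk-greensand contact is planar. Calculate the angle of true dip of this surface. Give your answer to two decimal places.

Two edge vectors: BH-7→BH-8 = (-42, -493, 168), BH-7→BH-9 = (-550, -692, 168).
Normal n = (BH-7→BH-8) × (BH-7→BH-9) = (33432, -85344, -242086).
So ∂z/∂E = −n_x/n_z = 0.13810 and ∂z/∂N = −n_y/n_z = −0.35254.
Gradient magnitude |∇z| = √(a² + b²) = √(0.01907 + 0.12428) = 0.37862.
True dip = arctan(0.37862) = 20.74°, dipping toward NNW (azimuth ≈ 339°).

20.74°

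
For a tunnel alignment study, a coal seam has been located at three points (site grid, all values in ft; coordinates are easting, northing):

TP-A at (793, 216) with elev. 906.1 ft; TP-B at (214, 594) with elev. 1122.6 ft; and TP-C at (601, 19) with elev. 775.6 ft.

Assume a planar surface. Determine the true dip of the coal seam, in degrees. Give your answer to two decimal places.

Let the plane be z = a·easting + b·northing + c.
TP-B−TP-A: −579a + 378b = 216.5;  TP-C−TP-A: −192a − 197b = −130.5.
Solving gives a = 0.03578, b = 0.62756.
Gradient magnitude |∇z| = √(a² + b²) = √(0.00128 + 0.39383) = 0.62858.
True dip = arctan(0.62858) = 32.15°, dipping toward S (azimuth ≈ 183°).

32.15°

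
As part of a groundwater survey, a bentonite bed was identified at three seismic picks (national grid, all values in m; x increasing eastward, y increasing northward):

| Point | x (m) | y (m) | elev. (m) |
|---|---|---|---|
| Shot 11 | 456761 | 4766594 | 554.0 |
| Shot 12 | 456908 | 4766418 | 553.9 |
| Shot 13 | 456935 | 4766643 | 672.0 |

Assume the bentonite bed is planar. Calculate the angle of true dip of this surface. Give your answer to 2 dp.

35.58°

Let the plane be z = a·x + b·y + c.
Shot 12−Shot 11: 147a − 176b = −0.1;  Shot 13−Shot 11: 174a + 49b = 118.
Solving gives a = 0.54890, b = 0.45902.
Gradient magnitude |∇z| = √(a² + b²) = √(0.30129 + 0.21070) = 0.71553.
True dip = arctan(0.71553) = 35.58°, dipping toward SW (azimuth ≈ 230°).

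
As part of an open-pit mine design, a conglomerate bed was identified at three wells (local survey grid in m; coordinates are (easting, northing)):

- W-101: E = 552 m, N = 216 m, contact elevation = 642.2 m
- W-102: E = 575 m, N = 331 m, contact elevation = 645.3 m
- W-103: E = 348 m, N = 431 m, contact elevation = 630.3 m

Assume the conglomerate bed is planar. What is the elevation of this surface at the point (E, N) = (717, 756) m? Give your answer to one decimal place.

660.8 m

Two edge vectors: W-101→W-102 = (23, 115, 3.1), W-101→W-103 = (-204, 215, -11.9).
Normal n = (W-101→W-102) × (W-101→W-103) = (-2035, -358.7, 28405).
So ∂z/∂E = −n_x/n_z = 0.07164 and ∂z/∂N = −n_y/n_z = 0.01263.
Intercept c from W-101: 642.2 − 39.55 − 2.73 = 599.93.
At (717, 756): z = 51.4 + 9.5 + 599.93 = 660.8 m.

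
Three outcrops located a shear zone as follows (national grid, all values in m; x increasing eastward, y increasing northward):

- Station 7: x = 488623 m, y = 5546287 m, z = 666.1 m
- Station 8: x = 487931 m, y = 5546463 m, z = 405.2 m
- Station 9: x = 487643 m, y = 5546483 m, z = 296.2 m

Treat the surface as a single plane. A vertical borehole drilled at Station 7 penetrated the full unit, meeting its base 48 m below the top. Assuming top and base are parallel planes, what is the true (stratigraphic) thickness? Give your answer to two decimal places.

Two edge vectors: Station 7→Station 8 = (-692, 176, -260.9), Station 7→Station 9 = (-980, 196, -369.9).
Normal n = (Station 7→Station 8) × (Station 7→Station 9) = (-13966, -288.8, 36848).
So ∂z/∂x = −n_x/n_z = 0.37902 and ∂z/∂y = −n_y/n_z = 0.00784.
|∇z| = √(a²+b²) = 0.37910, so dip δ = arctan(0.37910) = 20.76°.
True thickness = vertical thickness × cos δ = 48 × cos 20.76° = 44.88 m.

44.88 m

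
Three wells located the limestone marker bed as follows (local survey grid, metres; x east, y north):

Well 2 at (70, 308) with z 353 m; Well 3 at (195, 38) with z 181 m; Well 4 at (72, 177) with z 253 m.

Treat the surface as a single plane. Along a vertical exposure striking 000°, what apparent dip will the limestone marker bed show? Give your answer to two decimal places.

37.51°

Let the plane be z = a·x + b·y + c.
Well 3−Well 2: 125a − 270b = −172;  Well 4−Well 2: 2a − 131b = −100.
Solving gives a = 0.28216, b = 0.76767.
Unit vector along 000° is (sin 0°, cos 0°) = (0.0000, 1.0000).
Slope in that direction = a·(0.0000) + b·(1.0000) = 0.76767.
Apparent dip = arctan|0.76767| = 37.51° (true dip is 39.3°, so apparent ≤ true as expected).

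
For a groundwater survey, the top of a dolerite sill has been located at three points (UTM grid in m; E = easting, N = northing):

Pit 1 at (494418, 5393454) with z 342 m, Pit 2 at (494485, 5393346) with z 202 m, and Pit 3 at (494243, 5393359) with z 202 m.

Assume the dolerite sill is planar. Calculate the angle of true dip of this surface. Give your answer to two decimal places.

53.33°

Let the plane be z = a·E + b·N + c.
Pit 2−Pit 1: 67a − 108b = −140;  Pit 3−Pit 1: −175a − 95b = −140.
Solving gives a = 0.07204, b = 1.34099.
Gradient magnitude |∇z| = √(a² + b²) = √(0.00519 + 1.79824) = 1.34292.
True dip = arctan(1.34292) = 53.33°, dipping toward S (azimuth ≈ 183°).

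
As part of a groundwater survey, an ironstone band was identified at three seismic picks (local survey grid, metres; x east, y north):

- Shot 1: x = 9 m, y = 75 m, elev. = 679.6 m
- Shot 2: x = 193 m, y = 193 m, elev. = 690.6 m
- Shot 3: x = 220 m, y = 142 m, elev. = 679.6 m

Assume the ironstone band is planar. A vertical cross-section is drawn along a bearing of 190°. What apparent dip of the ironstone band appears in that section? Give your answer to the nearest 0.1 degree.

Two edge vectors: Shot 1→Shot 2 = (184, 118, 11), Shot 1→Shot 3 = (211, 67, 0).
Normal n = (Shot 1→Shot 2) × (Shot 1→Shot 3) = (-737, 2321, -12570).
So ∂z/∂x = −n_x/n_z = −0.05863 and ∂z/∂y = −n_y/n_z = 0.18465.
Unit vector along 190° is (sin 190°, cos 190°) = (-0.1736, -0.9848).
Slope in that direction = a·(-0.1736) + b·(-0.9848) = −0.17166.
Apparent dip = arctan|0.17166| = 9.7° (true dip is 11.0°, so apparent ≤ true as expected).

9.7°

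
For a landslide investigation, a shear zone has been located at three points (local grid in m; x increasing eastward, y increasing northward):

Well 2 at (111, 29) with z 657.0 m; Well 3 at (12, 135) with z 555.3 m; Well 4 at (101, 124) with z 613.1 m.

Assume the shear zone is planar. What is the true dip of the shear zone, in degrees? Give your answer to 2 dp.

Two edge vectors: Well 2→Well 3 = (-99, 106, -101.7), Well 2→Well 4 = (-10, 95, -43.9).
Normal n = (Well 2→Well 3) × (Well 2→Well 4) = (5008.1, -3329.1, -8345).
So ∂z/∂x = −n_x/n_z = 0.60013 and ∂z/∂y = −n_y/n_z = −0.39893.
Gradient magnitude |∇z| = √(a² + b²) = √(0.36016 + 0.15915) = 0.72063.
True dip = arctan(0.72063) = 35.78°, dipping toward WNW (azimuth ≈ 304°).

35.78°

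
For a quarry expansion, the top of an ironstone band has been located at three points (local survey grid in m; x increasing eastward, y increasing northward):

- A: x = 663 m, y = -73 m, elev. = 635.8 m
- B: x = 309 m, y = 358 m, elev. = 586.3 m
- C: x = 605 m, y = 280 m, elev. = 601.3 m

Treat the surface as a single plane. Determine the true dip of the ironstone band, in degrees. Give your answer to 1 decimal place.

Two edge vectors: A→B = (-354, 431, -49.5), A→C = (-58, 353, -34.5).
Normal n = (A→B) × (A→C) = (2604, -9342, -99964).
So ∂z/∂x = −n_x/n_z = 0.02605 and ∂z/∂y = −n_y/n_z = −0.09345.
Gradient magnitude |∇z| = √(a² + b²) = √(0.00068 + 0.00873) = 0.09702.
True dip = arctan(0.09702) = 5.5°, dipping toward NNW (azimuth ≈ 344°).

5.5°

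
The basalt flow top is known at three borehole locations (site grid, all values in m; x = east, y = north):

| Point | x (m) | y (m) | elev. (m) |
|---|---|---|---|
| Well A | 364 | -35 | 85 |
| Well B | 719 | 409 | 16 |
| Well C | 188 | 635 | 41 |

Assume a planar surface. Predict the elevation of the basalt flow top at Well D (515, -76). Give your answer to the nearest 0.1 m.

75.8 m

Two edge vectors: Well A→Well B = (355, 444, -69), Well A→Well C = (-176, 670, -44).
Normal n = (Well A→Well B) × (Well A→Well C) = (26694, 27764, 315994).
So ∂z/∂x = −n_x/n_z = −0.08448 and ∂z/∂y = −n_y/n_z = −0.08786.
Intercept c from Well A: 85 + 30.75 − 3.08 = 112.67.
At (515, -76): z = −43.5 + 6.7 + 112.67 = 75.8 m.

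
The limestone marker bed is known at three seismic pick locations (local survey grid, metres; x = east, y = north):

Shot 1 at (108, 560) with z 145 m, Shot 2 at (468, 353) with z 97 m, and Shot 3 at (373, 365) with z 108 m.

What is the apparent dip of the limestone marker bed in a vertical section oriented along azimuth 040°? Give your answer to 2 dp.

Let the plane be z = a·x + b·y + c.
Shot 2−Shot 1: 360a − 207b = −48;  Shot 3−Shot 1: 265a − 195b = −37.
Solving gives a = −0.11085, b = 0.03910.
Unit vector along 040° is (sin 40°, cos 40°) = (0.6428, 0.7660).
Slope in that direction = a·(0.6428) + b·(0.7660) = −0.04130.
Apparent dip = arctan|0.04130| = 2.36° (true dip is 6.7°, so apparent ≤ true as expected).

2.36°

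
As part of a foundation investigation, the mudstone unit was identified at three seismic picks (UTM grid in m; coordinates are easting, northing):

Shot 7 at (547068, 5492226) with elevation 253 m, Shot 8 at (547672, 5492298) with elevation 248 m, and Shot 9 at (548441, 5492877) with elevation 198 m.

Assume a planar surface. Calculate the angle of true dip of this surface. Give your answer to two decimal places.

5.12°

Two edge vectors: Shot 7→Shot 8 = (604, 72, -5), Shot 7→Shot 9 = (1373, 651, -55).
Normal n = (Shot 7→Shot 8) × (Shot 7→Shot 9) = (-705, 26355, 294348).
So ∂z/∂easting = −n_x/n_z = 0.00240 and ∂z/∂northing = −n_y/n_z = −0.08954.
Gradient magnitude |∇z| = √(a² + b²) = √(0.00001 + 0.00802) = 0.08957.
True dip = arctan(0.08957) = 5.12°, dipping toward N (azimuth ≈ 358°).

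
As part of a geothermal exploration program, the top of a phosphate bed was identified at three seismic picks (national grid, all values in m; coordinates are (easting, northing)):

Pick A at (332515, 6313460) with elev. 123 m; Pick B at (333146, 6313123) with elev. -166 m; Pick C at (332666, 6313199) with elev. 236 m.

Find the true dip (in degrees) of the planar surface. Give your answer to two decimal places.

Let the plane be z = a·E + b·N + c.
Pick B−Pick A: 631a − 337b = −289;  Pick C−Pick A: 151a − 261b = 113.
Solving gives a = −0.99742, b = −1.01000.
Gradient magnitude |∇z| = √(a² + b²) = √(0.99484 + 1.02010) = 1.41949.
True dip = arctan(1.41949) = 54.84°, dipping toward NE (azimuth ≈ 045°).

54.84°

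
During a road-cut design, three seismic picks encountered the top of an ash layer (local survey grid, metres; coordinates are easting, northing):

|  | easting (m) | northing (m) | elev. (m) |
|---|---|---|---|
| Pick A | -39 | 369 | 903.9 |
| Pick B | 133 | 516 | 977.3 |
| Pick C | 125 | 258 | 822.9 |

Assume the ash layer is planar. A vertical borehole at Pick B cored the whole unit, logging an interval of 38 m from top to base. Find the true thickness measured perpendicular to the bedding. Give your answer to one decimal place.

Two edge vectors: Pick A→Pick B = (172, 147, 73.4), Pick A→Pick C = (164, -111, -81).
Normal n = (Pick A→Pick B) × (Pick A→Pick C) = (-3759.6, 25969.6, -43200).
So ∂z/∂easting = −n_x/n_z = −0.08703 and ∂z/∂northing = −n_y/n_z = 0.60115.
|∇z| = √(a²+b²) = 0.60741, so dip δ = arctan(0.60741) = 31.28°.
True thickness = vertical thickness × cos δ = 38 × cos 31.28° = 32.5 m.

32.5 m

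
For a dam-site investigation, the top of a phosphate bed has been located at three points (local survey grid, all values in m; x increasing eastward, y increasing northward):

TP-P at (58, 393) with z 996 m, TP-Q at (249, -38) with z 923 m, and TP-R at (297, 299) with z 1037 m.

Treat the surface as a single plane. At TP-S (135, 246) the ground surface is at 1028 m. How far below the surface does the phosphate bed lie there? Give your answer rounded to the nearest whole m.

53 m

Two edge vectors: TP-P→TP-Q = (191, -431, -73), TP-P→TP-R = (239, -94, 41).
Normal n = (TP-P→TP-Q) × (TP-P→TP-R) = (-24533, -25278, 85055).
So ∂z/∂x = −n_x/n_z = 0.28844 and ∂z/∂y = −n_y/n_z = 0.29720.
Intercept c from TP-P: 996 − 16.73 − 116.80 = 862.47.
At (135, 246): z_contact = 38.9 + 73.1 + 862.47 = 974.5 m.
Depth below ground = 1028 − 974.5 = 53 m.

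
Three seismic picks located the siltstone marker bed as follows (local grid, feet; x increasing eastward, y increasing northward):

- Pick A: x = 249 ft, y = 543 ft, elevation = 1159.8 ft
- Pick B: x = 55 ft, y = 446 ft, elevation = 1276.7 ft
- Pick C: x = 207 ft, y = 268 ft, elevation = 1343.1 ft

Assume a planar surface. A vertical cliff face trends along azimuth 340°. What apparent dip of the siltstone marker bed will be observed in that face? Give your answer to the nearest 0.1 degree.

Let the plane be z = a·x + b·y + c.
Pick B−Pick A: −194a − 97b = 116.9;  Pick C−Pick A: −42a − 275b = 183.3.
Solving gives a = −0.29157, b = −0.62201.
Unit vector along 340° is (sin 340°, cos 340°) = (-0.3420, 0.9397).
Slope in that direction = a·(-0.3420) + b·(0.9397) = −0.48478.
Apparent dip = arctan|0.48478| = 25.9° (true dip is 34.5°, so apparent ≤ true as expected).

25.9°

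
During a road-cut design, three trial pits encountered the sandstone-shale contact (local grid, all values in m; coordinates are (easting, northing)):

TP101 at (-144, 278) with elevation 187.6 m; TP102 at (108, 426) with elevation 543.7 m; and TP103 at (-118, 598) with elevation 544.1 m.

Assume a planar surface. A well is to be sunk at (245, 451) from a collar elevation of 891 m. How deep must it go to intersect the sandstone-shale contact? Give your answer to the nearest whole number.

Let the plane be z = a·E + b·N + c.
TP102−TP101: 252a + 148b = 356.1;  TP103−TP101: 26a + 320b = 356.5.
Solving gives a = 0.79683, b = 1.04932.
Then c = 187.6 − a·-144 − b·278 = 10.63.
At (245, 451): z_contact = 195.2 + 473.2 + 10.63 = 679.1 m.
Depth below ground = 891 − 679.1 = 212 m.

212 m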